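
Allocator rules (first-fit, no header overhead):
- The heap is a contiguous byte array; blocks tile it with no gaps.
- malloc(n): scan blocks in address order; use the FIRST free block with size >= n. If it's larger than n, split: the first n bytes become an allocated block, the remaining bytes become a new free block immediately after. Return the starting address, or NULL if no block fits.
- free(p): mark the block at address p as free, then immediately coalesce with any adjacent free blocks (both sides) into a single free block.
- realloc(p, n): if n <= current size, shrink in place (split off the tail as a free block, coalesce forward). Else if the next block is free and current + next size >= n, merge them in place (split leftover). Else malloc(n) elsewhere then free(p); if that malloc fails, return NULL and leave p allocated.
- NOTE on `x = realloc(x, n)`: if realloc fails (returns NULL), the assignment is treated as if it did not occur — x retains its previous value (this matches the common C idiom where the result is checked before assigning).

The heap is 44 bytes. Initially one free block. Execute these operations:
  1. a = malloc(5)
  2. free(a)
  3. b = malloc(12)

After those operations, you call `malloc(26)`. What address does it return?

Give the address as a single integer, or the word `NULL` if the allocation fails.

Op 1: a = malloc(5) -> a = 0; heap: [0-4 ALLOC][5-43 FREE]
Op 2: free(a) -> (freed a); heap: [0-43 FREE]
Op 3: b = malloc(12) -> b = 0; heap: [0-11 ALLOC][12-43 FREE]
malloc(26): first-fit scan over [0-11 ALLOC][12-43 FREE] -> 12

Answer: 12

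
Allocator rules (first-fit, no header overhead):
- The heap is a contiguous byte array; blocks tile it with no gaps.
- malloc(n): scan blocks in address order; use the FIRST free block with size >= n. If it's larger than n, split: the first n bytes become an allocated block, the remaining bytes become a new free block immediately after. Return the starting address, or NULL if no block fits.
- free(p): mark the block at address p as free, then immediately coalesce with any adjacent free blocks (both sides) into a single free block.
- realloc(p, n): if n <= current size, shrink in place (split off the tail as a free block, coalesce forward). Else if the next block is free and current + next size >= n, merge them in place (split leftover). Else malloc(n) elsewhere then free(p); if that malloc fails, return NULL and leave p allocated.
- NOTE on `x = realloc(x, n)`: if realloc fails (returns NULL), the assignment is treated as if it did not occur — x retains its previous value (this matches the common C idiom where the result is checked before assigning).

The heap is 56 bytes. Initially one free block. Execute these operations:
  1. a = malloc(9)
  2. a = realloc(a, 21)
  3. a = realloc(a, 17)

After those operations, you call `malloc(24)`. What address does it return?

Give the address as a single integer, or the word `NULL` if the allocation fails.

Answer: 17

Derivation:
Op 1: a = malloc(9) -> a = 0; heap: [0-8 ALLOC][9-55 FREE]
Op 2: a = realloc(a, 21) -> a = 0; heap: [0-20 ALLOC][21-55 FREE]
Op 3: a = realloc(a, 17) -> a = 0; heap: [0-16 ALLOC][17-55 FREE]
malloc(24): first-fit scan over [0-16 ALLOC][17-55 FREE] -> 17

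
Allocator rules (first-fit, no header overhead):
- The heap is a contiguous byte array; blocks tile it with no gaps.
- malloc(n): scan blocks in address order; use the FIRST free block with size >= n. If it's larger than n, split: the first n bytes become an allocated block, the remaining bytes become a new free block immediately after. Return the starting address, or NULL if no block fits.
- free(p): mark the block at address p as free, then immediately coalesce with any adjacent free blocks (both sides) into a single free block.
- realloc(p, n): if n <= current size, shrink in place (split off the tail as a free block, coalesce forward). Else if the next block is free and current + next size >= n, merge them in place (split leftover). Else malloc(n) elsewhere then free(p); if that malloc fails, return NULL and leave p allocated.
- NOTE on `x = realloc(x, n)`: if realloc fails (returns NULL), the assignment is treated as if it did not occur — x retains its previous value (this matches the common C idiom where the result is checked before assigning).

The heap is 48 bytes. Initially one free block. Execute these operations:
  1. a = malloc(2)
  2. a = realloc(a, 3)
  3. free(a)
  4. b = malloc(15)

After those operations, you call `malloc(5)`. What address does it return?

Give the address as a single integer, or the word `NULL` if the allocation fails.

Answer: 15

Derivation:
Op 1: a = malloc(2) -> a = 0; heap: [0-1 ALLOC][2-47 FREE]
Op 2: a = realloc(a, 3) -> a = 0; heap: [0-2 ALLOC][3-47 FREE]
Op 3: free(a) -> (freed a); heap: [0-47 FREE]
Op 4: b = malloc(15) -> b = 0; heap: [0-14 ALLOC][15-47 FREE]
malloc(5): first-fit scan over [0-14 ALLOC][15-47 FREE] -> 15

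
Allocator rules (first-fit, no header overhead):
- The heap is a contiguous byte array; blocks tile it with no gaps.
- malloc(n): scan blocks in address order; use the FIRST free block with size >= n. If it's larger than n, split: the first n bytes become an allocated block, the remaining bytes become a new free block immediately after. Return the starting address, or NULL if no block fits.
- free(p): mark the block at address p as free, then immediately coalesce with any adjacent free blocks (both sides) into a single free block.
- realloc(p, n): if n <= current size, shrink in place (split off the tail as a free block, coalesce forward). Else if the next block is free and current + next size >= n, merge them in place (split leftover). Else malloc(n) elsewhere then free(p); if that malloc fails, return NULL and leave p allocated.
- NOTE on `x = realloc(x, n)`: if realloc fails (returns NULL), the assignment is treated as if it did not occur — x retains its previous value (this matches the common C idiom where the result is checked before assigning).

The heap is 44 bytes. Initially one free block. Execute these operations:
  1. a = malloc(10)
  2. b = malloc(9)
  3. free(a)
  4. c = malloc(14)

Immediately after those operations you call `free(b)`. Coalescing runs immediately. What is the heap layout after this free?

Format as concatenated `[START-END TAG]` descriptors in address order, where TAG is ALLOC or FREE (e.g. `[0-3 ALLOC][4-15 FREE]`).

Answer: [0-18 FREE][19-32 ALLOC][33-43 FREE]

Derivation:
Op 1: a = malloc(10) -> a = 0; heap: [0-9 ALLOC][10-43 FREE]
Op 2: b = malloc(9) -> b = 10; heap: [0-9 ALLOC][10-18 ALLOC][19-43 FREE]
Op 3: free(a) -> (freed a); heap: [0-9 FREE][10-18 ALLOC][19-43 FREE]
Op 4: c = malloc(14) -> c = 19; heap: [0-9 FREE][10-18 ALLOC][19-32 ALLOC][33-43 FREE]
free(b): b = 10 -> block [10-18 ALLOC]; mark free, coalesce with adjacent free neighbors -> [0-18 FREE][19-32 ALLOC][33-43 FREE]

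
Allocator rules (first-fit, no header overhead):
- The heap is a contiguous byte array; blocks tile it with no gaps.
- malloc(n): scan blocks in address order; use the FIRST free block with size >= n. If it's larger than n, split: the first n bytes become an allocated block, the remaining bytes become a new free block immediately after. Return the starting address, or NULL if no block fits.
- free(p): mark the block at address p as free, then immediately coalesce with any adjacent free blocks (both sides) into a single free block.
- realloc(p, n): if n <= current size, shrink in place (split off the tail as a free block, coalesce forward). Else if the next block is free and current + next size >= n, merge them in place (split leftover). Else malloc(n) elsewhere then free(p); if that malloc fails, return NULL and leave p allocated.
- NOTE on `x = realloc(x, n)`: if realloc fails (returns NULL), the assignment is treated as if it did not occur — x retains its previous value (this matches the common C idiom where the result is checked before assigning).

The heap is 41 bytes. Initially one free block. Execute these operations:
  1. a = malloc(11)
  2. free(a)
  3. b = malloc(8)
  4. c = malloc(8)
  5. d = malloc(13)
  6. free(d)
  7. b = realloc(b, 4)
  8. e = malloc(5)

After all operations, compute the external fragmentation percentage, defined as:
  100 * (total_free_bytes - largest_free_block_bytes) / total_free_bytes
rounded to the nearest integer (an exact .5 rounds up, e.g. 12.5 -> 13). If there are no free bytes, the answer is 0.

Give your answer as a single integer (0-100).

Answer: 17

Derivation:
Op 1: a = malloc(11) -> a = 0; heap: [0-10 ALLOC][11-40 FREE]
Op 2: free(a) -> (freed a); heap: [0-40 FREE]
Op 3: b = malloc(8) -> b = 0; heap: [0-7 ALLOC][8-40 FREE]
Op 4: c = malloc(8) -> c = 8; heap: [0-7 ALLOC][8-15 ALLOC][16-40 FREE]
Op 5: d = malloc(13) -> d = 16; heap: [0-7 ALLOC][8-15 ALLOC][16-28 ALLOC][29-40 FREE]
Op 6: free(d) -> (freed d); heap: [0-7 ALLOC][8-15 ALLOC][16-40 FREE]
Op 7: b = realloc(b, 4) -> b = 0; heap: [0-3 ALLOC][4-7 FREE][8-15 ALLOC][16-40 FREE]
Op 8: e = malloc(5) -> e = 16; heap: [0-3 ALLOC][4-7 FREE][8-15 ALLOC][16-20 ALLOC][21-40 FREE]
Free blocks: [4 20] total_free=24 largest=20 -> 100*(24-20)/24 = 400/24 ≈ 16.667 -> rounds to 17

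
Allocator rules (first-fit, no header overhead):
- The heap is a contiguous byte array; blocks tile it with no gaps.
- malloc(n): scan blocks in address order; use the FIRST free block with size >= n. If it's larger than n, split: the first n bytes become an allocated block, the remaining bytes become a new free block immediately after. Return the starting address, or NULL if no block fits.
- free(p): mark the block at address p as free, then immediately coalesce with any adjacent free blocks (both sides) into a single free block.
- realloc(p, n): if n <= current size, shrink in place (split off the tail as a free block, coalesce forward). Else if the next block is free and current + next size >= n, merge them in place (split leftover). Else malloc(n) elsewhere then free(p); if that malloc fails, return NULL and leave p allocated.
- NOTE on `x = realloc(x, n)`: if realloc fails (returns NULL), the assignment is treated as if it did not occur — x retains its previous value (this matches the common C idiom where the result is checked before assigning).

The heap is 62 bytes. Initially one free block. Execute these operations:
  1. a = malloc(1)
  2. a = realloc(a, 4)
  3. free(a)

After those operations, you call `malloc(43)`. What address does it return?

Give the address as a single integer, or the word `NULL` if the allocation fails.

Answer: 0

Derivation:
Op 1: a = malloc(1) -> a = 0; heap: [0-0 ALLOC][1-61 FREE]
Op 2: a = realloc(a, 4) -> a = 0; heap: [0-3 ALLOC][4-61 FREE]
Op 3: free(a) -> (freed a); heap: [0-61 FREE]
malloc(43): first-fit scan over [0-61 FREE] -> 0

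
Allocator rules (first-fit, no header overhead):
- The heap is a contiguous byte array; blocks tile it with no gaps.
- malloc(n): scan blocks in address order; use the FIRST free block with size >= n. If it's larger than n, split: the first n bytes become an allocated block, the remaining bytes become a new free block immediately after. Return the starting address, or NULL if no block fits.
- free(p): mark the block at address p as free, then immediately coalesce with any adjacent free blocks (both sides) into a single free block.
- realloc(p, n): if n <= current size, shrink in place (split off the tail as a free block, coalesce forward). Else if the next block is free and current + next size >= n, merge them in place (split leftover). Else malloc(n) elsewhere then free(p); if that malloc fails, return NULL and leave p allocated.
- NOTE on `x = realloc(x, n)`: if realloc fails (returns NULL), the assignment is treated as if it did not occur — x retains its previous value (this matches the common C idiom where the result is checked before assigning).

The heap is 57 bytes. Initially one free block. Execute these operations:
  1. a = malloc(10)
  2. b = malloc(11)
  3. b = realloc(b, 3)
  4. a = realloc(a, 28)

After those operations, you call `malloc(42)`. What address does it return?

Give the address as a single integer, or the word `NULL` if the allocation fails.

Answer: NULL

Derivation:
Op 1: a = malloc(10) -> a = 0; heap: [0-9 ALLOC][10-56 FREE]
Op 2: b = malloc(11) -> b = 10; heap: [0-9 ALLOC][10-20 ALLOC][21-56 FREE]
Op 3: b = realloc(b, 3) -> b = 10; heap: [0-9 ALLOC][10-12 ALLOC][13-56 FREE]
Op 4: a = realloc(a, 28) -> a = 13; heap: [0-9 FREE][10-12 ALLOC][13-40 ALLOC][41-56 FREE]
malloc(42): first-fit scan over [0-9 FREE][10-12 ALLOC][13-40 ALLOC][41-56 FREE] -> NULL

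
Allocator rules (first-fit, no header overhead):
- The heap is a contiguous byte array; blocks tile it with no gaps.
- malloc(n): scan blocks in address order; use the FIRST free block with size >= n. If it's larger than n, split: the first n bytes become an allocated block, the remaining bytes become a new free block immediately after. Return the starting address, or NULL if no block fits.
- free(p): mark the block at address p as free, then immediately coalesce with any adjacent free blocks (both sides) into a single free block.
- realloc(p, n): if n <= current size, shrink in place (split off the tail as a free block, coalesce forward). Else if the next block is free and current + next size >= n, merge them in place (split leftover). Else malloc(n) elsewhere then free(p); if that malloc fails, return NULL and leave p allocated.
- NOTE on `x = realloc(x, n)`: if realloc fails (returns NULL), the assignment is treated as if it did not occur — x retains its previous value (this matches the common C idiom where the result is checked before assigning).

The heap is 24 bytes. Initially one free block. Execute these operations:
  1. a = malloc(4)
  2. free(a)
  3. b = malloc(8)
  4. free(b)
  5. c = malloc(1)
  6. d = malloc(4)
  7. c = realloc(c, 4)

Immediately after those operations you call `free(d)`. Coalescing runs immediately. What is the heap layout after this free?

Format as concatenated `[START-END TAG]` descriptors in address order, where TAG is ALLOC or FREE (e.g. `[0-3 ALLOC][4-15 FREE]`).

Op 1: a = malloc(4) -> a = 0; heap: [0-3 ALLOC][4-23 FREE]
Op 2: free(a) -> (freed a); heap: [0-23 FREE]
Op 3: b = malloc(8) -> b = 0; heap: [0-7 ALLOC][8-23 FREE]
Op 4: free(b) -> (freed b); heap: [0-23 FREE]
Op 5: c = malloc(1) -> c = 0; heap: [0-0 ALLOC][1-23 FREE]
Op 6: d = malloc(4) -> d = 1; heap: [0-0 ALLOC][1-4 ALLOC][5-23 FREE]
Op 7: c = realloc(c, 4) -> c = 5; heap: [0-0 FREE][1-4 ALLOC][5-8 ALLOC][9-23 FREE]
free(d): d = 1 -> block [1-4 ALLOC]; mark free, coalesce with adjacent free neighbors -> [0-4 FREE][5-8 ALLOC][9-23 FREE]

Answer: [0-4 FREE][5-8 ALLOC][9-23 FREE]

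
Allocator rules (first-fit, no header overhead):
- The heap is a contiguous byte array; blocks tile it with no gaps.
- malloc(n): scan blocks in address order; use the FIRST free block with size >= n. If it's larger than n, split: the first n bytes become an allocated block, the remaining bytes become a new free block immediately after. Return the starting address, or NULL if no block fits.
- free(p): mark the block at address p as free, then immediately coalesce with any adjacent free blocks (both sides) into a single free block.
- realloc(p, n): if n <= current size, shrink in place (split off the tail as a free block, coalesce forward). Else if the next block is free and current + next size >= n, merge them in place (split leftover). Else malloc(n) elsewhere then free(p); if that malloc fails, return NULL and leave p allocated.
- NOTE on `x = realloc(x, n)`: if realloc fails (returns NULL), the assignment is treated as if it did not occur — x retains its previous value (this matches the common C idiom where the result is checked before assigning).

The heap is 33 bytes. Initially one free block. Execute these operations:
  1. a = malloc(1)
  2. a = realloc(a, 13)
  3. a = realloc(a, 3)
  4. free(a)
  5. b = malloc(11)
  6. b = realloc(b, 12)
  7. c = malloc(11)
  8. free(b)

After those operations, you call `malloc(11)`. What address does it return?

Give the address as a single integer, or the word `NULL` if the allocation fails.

Op 1: a = malloc(1) -> a = 0; heap: [0-0 ALLOC][1-32 FREE]
Op 2: a = realloc(a, 13) -> a = 0; heap: [0-12 ALLOC][13-32 FREE]
Op 3: a = realloc(a, 3) -> a = 0; heap: [0-2 ALLOC][3-32 FREE]
Op 4: free(a) -> (freed a); heap: [0-32 FREE]
Op 5: b = malloc(11) -> b = 0; heap: [0-10 ALLOC][11-32 FREE]
Op 6: b = realloc(b, 12) -> b = 0; heap: [0-11 ALLOC][12-32 FREE]
Op 7: c = malloc(11) -> c = 12; heap: [0-11 ALLOC][12-22 ALLOC][23-32 FREE]
Op 8: free(b) -> (freed b); heap: [0-11 FREE][12-22 ALLOC][23-32 FREE]
malloc(11): first-fit scan over [0-11 FREE][12-22 ALLOC][23-32 FREE] -> 0

Answer: 0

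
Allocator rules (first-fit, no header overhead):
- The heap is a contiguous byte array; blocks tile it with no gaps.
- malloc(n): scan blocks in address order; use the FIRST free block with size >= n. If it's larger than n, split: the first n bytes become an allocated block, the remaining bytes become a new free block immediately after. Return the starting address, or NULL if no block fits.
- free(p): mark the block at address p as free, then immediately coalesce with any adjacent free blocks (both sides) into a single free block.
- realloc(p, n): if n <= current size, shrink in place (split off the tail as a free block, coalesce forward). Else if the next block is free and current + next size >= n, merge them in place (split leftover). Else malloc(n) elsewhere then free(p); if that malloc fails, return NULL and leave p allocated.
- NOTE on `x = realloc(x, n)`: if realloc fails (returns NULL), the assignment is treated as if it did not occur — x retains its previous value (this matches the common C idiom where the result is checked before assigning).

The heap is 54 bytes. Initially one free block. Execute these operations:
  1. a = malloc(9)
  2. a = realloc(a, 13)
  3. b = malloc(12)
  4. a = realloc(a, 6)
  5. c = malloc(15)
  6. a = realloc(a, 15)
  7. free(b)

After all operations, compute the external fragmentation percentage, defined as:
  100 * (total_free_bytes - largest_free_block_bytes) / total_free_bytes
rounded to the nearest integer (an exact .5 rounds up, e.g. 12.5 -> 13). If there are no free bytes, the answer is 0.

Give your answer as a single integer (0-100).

Op 1: a = malloc(9) -> a = 0; heap: [0-8 ALLOC][9-53 FREE]
Op 2: a = realloc(a, 13) -> a = 0; heap: [0-12 ALLOC][13-53 FREE]
Op 3: b = malloc(12) -> b = 13; heap: [0-12 ALLOC][13-24 ALLOC][25-53 FREE]
Op 4: a = realloc(a, 6) -> a = 0; heap: [0-5 ALLOC][6-12 FREE][13-24 ALLOC][25-53 FREE]
Op 5: c = malloc(15) -> c = 25; heap: [0-5 ALLOC][6-12 FREE][13-24 ALLOC][25-39 ALLOC][40-53 FREE]
Op 6: a = realloc(a, 15) -> NULL (a unchanged); heap: [0-5 ALLOC][6-12 FREE][13-24 ALLOC][25-39 ALLOC][40-53 FREE]
Op 7: free(b) -> (freed b); heap: [0-5 ALLOC][6-24 FREE][25-39 ALLOC][40-53 FREE]
Free blocks: [19 14] total_free=33 largest=19 -> 100*(33-19)/33 = 1400/33 ≈ 42.424 -> rounds to 42

Answer: 42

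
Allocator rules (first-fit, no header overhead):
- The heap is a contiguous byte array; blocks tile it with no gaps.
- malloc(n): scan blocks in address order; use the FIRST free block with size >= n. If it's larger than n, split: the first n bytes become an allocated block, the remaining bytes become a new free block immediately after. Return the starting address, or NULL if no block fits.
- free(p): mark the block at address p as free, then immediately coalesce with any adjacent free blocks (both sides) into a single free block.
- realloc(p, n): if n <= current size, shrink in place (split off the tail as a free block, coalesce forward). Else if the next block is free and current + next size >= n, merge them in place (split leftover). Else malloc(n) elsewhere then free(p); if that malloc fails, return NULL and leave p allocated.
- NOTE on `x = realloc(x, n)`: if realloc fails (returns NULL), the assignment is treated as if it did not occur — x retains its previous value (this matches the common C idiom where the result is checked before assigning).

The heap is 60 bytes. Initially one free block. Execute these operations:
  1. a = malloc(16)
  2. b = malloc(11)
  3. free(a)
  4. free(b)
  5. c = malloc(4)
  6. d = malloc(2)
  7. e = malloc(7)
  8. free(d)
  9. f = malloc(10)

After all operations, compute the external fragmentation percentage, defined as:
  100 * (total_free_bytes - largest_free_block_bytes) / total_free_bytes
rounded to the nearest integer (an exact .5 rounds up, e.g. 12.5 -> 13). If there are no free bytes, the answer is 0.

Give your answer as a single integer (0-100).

Op 1: a = malloc(16) -> a = 0; heap: [0-15 ALLOC][16-59 FREE]
Op 2: b = malloc(11) -> b = 16; heap: [0-15 ALLOC][16-26 ALLOC][27-59 FREE]
Op 3: free(a) -> (freed a); heap: [0-15 FREE][16-26 ALLOC][27-59 FREE]
Op 4: free(b) -> (freed b); heap: [0-59 FREE]
Op 5: c = malloc(4) -> c = 0; heap: [0-3 ALLOC][4-59 FREE]
Op 6: d = malloc(2) -> d = 4; heap: [0-3 ALLOC][4-5 ALLOC][6-59 FREE]
Op 7: e = malloc(7) -> e = 6; heap: [0-3 ALLOC][4-5 ALLOC][6-12 ALLOC][13-59 FREE]
Op 8: free(d) -> (freed d); heap: [0-3 ALLOC][4-5 FREE][6-12 ALLOC][13-59 FREE]
Op 9: f = malloc(10) -> f = 13; heap: [0-3 ALLOC][4-5 FREE][6-12 ALLOC][13-22 ALLOC][23-59 FREE]
Free blocks: [2 37] total_free=39 largest=37 -> 100*(39-37)/39 = 200/39 ≈ 5.128 -> rounds to 5

Answer: 5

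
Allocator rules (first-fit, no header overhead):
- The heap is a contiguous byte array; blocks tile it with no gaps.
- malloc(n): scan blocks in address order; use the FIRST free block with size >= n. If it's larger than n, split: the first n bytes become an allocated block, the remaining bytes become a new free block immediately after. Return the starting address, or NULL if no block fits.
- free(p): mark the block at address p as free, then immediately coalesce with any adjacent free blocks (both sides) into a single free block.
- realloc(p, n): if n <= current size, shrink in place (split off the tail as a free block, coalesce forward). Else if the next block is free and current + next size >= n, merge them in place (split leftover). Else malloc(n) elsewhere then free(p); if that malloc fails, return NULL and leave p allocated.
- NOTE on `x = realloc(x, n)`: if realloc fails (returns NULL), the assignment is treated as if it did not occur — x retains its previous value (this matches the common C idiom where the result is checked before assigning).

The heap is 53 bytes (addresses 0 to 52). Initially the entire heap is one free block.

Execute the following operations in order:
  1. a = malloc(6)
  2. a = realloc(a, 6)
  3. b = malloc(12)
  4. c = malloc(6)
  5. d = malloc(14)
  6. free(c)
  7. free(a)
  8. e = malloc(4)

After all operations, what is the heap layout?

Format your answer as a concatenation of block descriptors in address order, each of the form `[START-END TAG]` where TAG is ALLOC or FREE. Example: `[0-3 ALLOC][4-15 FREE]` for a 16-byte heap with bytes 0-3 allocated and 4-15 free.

Op 1: a = malloc(6) -> a = 0; heap: [0-5 ALLOC][6-52 FREE]
Op 2: a = realloc(a, 6) -> a = 0; heap: [0-5 ALLOC][6-52 FREE]
Op 3: b = malloc(12) -> b = 6; heap: [0-5 ALLOC][6-17 ALLOC][18-52 FREE]
Op 4: c = malloc(6) -> c = 18; heap: [0-5 ALLOC][6-17 ALLOC][18-23 ALLOC][24-52 FREE]
Op 5: d = malloc(14) -> d = 24; heap: [0-5 ALLOC][6-17 ALLOC][18-23 ALLOC][24-37 ALLOC][38-52 FREE]
Op 6: free(c) -> (freed c); heap: [0-5 ALLOC][6-17 ALLOC][18-23 FREE][24-37 ALLOC][38-52 FREE]
Op 7: free(a) -> (freed a); heap: [0-5 FREE][6-17 ALLOC][18-23 FREE][24-37 ALLOC][38-52 FREE]
Op 8: e = malloc(4) -> e = 0; heap: [0-3 ALLOC][4-5 FREE][6-17 ALLOC][18-23 FREE][24-37 ALLOC][38-52 FREE]

Answer: [0-3 ALLOC][4-5 FREE][6-17 ALLOC][18-23 FREE][24-37 ALLOC][38-52 FREE]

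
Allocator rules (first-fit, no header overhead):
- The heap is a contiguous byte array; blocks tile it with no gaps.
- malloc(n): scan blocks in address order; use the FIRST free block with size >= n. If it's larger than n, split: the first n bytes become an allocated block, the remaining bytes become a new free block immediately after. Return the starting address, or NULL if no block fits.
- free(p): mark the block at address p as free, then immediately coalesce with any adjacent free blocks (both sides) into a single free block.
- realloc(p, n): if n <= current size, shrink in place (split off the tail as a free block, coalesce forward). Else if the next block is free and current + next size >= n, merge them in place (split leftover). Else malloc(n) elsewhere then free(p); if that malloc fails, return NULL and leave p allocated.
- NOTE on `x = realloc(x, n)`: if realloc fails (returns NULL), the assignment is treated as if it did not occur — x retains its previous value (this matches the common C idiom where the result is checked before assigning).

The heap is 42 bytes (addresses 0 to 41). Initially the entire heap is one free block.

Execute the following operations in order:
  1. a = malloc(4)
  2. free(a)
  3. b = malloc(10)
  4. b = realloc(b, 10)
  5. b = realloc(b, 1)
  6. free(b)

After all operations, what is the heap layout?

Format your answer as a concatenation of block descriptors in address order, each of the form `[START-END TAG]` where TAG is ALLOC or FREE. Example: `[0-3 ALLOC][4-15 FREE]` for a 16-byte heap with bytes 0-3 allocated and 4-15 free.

Op 1: a = malloc(4) -> a = 0; heap: [0-3 ALLOC][4-41 FREE]
Op 2: free(a) -> (freed a); heap: [0-41 FREE]
Op 3: b = malloc(10) -> b = 0; heap: [0-9 ALLOC][10-41 FREE]
Op 4: b = realloc(b, 10) -> b = 0; heap: [0-9 ALLOC][10-41 FREE]
Op 5: b = realloc(b, 1) -> b = 0; heap: [0-0 ALLOC][1-41 FREE]
Op 6: free(b) -> (freed b); heap: [0-41 FREE]

Answer: [0-41 FREE]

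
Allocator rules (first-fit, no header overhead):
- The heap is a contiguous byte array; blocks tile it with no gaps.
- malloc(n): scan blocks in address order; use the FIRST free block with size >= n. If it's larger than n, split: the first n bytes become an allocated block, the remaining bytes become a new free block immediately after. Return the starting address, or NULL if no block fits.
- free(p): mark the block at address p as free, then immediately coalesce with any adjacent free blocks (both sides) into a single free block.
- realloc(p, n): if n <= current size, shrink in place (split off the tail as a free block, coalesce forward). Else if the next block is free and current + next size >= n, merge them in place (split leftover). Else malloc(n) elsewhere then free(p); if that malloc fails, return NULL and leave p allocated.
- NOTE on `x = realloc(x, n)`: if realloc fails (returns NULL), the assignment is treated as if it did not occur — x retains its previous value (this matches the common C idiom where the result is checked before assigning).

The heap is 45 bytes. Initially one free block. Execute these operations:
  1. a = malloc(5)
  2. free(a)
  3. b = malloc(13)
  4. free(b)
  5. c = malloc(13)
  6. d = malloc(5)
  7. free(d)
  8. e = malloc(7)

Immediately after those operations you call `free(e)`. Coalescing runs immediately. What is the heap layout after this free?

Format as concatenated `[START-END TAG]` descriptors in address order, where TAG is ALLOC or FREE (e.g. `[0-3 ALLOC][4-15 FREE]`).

Answer: [0-12 ALLOC][13-44 FREE]

Derivation:
Op 1: a = malloc(5) -> a = 0; heap: [0-4 ALLOC][5-44 FREE]
Op 2: free(a) -> (freed a); heap: [0-44 FREE]
Op 3: b = malloc(13) -> b = 0; heap: [0-12 ALLOC][13-44 FREE]
Op 4: free(b) -> (freed b); heap: [0-44 FREE]
Op 5: c = malloc(13) -> c = 0; heap: [0-12 ALLOC][13-44 FREE]
Op 6: d = malloc(5) -> d = 13; heap: [0-12 ALLOC][13-17 ALLOC][18-44 FREE]
Op 7: free(d) -> (freed d); heap: [0-12 ALLOC][13-44 FREE]
Op 8: e = malloc(7) -> e = 13; heap: [0-12 ALLOC][13-19 ALLOC][20-44 FREE]
free(e): e = 13 -> block [13-19 ALLOC]; mark free, coalesce with adjacent free neighbors -> [0-12 ALLOC][13-44 FREE]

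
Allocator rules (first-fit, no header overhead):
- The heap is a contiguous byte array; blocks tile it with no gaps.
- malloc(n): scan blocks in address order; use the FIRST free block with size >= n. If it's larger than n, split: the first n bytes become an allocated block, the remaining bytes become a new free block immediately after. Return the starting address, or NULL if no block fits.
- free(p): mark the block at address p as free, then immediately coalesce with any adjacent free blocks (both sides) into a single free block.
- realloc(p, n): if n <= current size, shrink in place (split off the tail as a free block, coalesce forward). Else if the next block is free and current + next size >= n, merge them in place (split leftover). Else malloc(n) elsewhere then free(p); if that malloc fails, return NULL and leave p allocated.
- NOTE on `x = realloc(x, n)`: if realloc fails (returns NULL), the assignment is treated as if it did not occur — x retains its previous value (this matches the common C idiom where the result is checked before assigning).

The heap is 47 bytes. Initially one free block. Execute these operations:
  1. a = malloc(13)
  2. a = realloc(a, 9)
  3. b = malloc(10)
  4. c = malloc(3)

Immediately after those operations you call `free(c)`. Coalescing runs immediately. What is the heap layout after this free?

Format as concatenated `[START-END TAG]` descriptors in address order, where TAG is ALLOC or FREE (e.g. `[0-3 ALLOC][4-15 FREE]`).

Op 1: a = malloc(13) -> a = 0; heap: [0-12 ALLOC][13-46 FREE]
Op 2: a = realloc(a, 9) -> a = 0; heap: [0-8 ALLOC][9-46 FREE]
Op 3: b = malloc(10) -> b = 9; heap: [0-8 ALLOC][9-18 ALLOC][19-46 FREE]
Op 4: c = malloc(3) -> c = 19; heap: [0-8 ALLOC][9-18 ALLOC][19-21 ALLOC][22-46 FREE]
free(c): c = 19 -> block [19-21 ALLOC]; mark free, coalesce with adjacent free neighbors -> [0-8 ALLOC][9-18 ALLOC][19-46 FREE]

Answer: [0-8 ALLOC][9-18 ALLOC][19-46 FREE]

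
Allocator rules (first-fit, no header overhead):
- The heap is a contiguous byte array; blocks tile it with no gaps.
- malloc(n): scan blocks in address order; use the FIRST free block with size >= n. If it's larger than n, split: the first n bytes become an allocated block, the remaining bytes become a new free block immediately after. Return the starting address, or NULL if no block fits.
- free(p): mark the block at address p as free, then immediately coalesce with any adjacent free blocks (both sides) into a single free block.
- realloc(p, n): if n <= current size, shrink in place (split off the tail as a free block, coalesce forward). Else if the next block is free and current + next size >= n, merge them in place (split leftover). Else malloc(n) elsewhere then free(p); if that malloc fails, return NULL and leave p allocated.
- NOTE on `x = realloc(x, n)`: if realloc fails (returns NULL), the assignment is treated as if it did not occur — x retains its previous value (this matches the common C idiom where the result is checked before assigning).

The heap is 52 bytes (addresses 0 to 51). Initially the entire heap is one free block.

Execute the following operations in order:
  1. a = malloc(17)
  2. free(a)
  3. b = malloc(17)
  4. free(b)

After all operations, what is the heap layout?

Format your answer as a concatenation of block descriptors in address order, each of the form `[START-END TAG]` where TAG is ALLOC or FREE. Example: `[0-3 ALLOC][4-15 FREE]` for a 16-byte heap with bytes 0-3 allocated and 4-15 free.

Op 1: a = malloc(17) -> a = 0; heap: [0-16 ALLOC][17-51 FREE]
Op 2: free(a) -> (freed a); heap: [0-51 FREE]
Op 3: b = malloc(17) -> b = 0; heap: [0-16 ALLOC][17-51 FREE]
Op 4: free(b) -> (freed b); heap: [0-51 FREE]

Answer: [0-51 FREE]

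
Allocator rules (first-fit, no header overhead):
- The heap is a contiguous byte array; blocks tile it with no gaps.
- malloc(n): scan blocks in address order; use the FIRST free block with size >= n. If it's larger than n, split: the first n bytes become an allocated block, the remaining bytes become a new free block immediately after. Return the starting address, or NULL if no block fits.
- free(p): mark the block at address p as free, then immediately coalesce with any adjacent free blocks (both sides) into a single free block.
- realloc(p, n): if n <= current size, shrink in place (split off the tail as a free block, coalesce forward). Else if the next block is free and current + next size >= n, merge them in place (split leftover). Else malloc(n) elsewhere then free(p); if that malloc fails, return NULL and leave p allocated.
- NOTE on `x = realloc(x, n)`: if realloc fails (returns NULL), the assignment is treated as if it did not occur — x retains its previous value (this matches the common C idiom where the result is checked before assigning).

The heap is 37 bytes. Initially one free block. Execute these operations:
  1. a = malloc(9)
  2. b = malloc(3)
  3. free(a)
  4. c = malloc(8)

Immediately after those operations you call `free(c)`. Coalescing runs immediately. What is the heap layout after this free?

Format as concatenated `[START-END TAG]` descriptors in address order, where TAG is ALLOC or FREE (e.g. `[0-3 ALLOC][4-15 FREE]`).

Answer: [0-8 FREE][9-11 ALLOC][12-36 FREE]

Derivation:
Op 1: a = malloc(9) -> a = 0; heap: [0-8 ALLOC][9-36 FREE]
Op 2: b = malloc(3) -> b = 9; heap: [0-8 ALLOC][9-11 ALLOC][12-36 FREE]
Op 3: free(a) -> (freed a); heap: [0-8 FREE][9-11 ALLOC][12-36 FREE]
Op 4: c = malloc(8) -> c = 0; heap: [0-7 ALLOC][8-8 FREE][9-11 ALLOC][12-36 FREE]
free(c): c = 0 -> block [0-7 ALLOC]; mark free, coalesce with adjacent free neighbors -> [0-8 FREE][9-11 ALLOC][12-36 FREE]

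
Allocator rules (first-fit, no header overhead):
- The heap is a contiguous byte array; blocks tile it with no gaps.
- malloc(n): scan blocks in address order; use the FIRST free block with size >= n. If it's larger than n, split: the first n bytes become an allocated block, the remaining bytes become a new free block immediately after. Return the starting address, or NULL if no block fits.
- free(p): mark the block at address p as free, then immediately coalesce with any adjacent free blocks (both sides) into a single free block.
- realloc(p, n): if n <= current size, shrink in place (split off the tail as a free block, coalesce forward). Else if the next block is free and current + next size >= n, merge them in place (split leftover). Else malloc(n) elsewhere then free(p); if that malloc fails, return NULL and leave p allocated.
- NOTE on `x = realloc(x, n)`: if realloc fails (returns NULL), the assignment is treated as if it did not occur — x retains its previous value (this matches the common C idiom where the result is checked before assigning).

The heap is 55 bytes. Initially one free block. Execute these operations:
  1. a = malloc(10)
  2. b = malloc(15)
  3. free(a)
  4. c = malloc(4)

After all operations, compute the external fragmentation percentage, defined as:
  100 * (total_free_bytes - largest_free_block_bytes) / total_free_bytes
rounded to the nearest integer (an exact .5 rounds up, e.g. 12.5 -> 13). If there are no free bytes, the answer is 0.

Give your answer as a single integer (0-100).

Answer: 17

Derivation:
Op 1: a = malloc(10) -> a = 0; heap: [0-9 ALLOC][10-54 FREE]
Op 2: b = malloc(15) -> b = 10; heap: [0-9 ALLOC][10-24 ALLOC][25-54 FREE]
Op 3: free(a) -> (freed a); heap: [0-9 FREE][10-24 ALLOC][25-54 FREE]
Op 4: c = malloc(4) -> c = 0; heap: [0-3 ALLOC][4-9 FREE][10-24 ALLOC][25-54 FREE]
Free blocks: [6 30] total_free=36 largest=30 -> 100*(36-30)/36 = 600/36 ≈ 16.667 -> rounds to 17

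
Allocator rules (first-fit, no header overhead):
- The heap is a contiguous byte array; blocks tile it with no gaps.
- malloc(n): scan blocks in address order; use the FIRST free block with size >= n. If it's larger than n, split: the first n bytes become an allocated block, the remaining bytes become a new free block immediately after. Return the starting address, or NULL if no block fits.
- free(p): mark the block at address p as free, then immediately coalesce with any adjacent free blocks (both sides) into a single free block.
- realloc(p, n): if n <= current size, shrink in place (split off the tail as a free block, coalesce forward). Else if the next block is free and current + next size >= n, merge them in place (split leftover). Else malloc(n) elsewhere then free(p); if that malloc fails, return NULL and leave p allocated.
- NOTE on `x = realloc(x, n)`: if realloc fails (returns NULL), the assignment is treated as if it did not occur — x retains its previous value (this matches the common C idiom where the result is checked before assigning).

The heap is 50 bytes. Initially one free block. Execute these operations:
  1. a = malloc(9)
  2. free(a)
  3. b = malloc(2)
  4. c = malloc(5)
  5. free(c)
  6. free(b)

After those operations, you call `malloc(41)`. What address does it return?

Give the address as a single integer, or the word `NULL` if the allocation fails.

Answer: 0

Derivation:
Op 1: a = malloc(9) -> a = 0; heap: [0-8 ALLOC][9-49 FREE]
Op 2: free(a) -> (freed a); heap: [0-49 FREE]
Op 3: b = malloc(2) -> b = 0; heap: [0-1 ALLOC][2-49 FREE]
Op 4: c = malloc(5) -> c = 2; heap: [0-1 ALLOC][2-6 ALLOC][7-49 FREE]
Op 5: free(c) -> (freed c); heap: [0-1 ALLOC][2-49 FREE]
Op 6: free(b) -> (freed b); heap: [0-49 FREE]
malloc(41): first-fit scan over [0-49 FREE] -> 0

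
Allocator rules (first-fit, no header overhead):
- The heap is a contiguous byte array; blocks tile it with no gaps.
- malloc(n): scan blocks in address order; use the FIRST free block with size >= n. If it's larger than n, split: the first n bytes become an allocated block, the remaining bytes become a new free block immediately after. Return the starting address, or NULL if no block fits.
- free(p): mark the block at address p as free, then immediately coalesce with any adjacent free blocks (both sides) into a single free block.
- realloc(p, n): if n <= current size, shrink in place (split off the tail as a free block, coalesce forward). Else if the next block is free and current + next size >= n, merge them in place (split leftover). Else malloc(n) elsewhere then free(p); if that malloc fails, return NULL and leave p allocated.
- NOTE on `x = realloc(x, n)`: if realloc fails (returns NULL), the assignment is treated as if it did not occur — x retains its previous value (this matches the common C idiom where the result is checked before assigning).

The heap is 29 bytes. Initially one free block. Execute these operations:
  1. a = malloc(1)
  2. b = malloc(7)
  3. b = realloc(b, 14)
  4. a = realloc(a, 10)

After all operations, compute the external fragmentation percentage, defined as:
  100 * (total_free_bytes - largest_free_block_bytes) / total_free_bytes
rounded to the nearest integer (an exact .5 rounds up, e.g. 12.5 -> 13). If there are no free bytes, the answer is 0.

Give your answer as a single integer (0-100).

Answer: 20

Derivation:
Op 1: a = malloc(1) -> a = 0; heap: [0-0 ALLOC][1-28 FREE]
Op 2: b = malloc(7) -> b = 1; heap: [0-0 ALLOC][1-7 ALLOC][8-28 FREE]
Op 3: b = realloc(b, 14) -> b = 1; heap: [0-0 ALLOC][1-14 ALLOC][15-28 FREE]
Op 4: a = realloc(a, 10) -> a = 15; heap: [0-0 FREE][1-14 ALLOC][15-24 ALLOC][25-28 FREE]
Free blocks: [1 4] total_free=5 largest=4 -> 100*(5-4)/5 = 100/5 = 20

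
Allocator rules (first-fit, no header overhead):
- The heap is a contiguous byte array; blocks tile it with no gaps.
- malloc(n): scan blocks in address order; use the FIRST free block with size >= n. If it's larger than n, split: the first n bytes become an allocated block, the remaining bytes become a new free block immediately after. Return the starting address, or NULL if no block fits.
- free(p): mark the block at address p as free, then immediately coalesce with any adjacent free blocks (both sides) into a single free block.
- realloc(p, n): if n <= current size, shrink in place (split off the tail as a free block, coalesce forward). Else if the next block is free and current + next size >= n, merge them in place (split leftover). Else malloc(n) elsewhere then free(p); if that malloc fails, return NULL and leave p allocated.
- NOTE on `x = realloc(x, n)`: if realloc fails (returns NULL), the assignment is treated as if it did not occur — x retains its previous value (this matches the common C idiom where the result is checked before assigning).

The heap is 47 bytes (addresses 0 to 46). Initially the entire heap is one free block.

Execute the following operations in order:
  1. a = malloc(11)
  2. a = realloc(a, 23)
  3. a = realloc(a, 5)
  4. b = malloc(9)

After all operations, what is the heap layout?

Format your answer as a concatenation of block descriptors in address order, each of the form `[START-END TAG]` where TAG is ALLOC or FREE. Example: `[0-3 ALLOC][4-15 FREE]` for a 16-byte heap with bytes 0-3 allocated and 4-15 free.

Op 1: a = malloc(11) -> a = 0; heap: [0-10 ALLOC][11-46 FREE]
Op 2: a = realloc(a, 23) -> a = 0; heap: [0-22 ALLOC][23-46 FREE]
Op 3: a = realloc(a, 5) -> a = 0; heap: [0-4 ALLOC][5-46 FREE]
Op 4: b = malloc(9) -> b = 5; heap: [0-4 ALLOC][5-13 ALLOC][14-46 FREE]

Answer: [0-4 ALLOC][5-13 ALLOC][14-46 FREE]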